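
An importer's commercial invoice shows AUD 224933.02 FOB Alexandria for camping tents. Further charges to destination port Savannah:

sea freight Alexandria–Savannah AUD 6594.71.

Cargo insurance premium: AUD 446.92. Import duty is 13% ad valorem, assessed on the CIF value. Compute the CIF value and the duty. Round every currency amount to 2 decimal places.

CIF = FOB price + freight + insurance
CIF = 224933.02 + 6594.71 + 446.92 = 231974.65
Import duty = 231974.65 × 13% = 30156.70

CIF value: AUD 231974.65; import duty: AUD 30156.70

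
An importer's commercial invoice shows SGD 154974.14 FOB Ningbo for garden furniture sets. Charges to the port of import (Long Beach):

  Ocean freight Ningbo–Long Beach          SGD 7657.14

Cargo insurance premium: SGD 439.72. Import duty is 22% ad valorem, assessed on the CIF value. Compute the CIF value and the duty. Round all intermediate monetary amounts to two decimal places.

CIF = FOB price + freight + insurance
CIF = 154974.14 + 7657.14 + 439.72 = 163071.00
Import duty = 163071.00 × 22% = 35875.62

CIF value: SGD 163071.00; import duty: SGD 35875.62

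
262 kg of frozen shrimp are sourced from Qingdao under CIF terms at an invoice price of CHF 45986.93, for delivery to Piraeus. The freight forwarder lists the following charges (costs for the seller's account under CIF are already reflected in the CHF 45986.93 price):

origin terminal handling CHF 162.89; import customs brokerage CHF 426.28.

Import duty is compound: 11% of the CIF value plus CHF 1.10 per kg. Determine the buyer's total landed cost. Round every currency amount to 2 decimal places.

CIF: the seller pays costs through ocean freight and marine insurance to the destination port.
Already in the invoice (seller's account under CIF): origin terminal — exclude.
The CIF price already equals the CIF value: 45986.93
Ad valorem component: 45986.93 × 11% = 5058.56
Specific component: 262 × 1.10 = 288.20
Import duty = 5058.56 + 288.20 = 5346.76
Buyer bears: brokerage 426.28 + duty 5346.76 = 5773.04
Landed cost = invoice 45986.93 + 5773.04 = 51759.97

Total landed cost: CHF 51759.97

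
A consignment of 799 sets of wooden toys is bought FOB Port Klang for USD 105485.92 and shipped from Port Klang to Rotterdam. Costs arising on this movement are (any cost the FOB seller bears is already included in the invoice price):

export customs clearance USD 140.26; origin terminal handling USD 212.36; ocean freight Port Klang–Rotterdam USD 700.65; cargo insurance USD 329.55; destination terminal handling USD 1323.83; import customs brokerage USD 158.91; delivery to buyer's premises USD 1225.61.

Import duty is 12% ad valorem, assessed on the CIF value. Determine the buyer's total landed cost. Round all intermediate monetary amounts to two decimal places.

Total landed cost: USD 122006.40

FOB: the seller bears costs until goods are on board at the origin port; the buyer bears freight, insurance and all costs thereafter.
Already in the invoice (seller's account under FOB): export clearance, origin terminal — exclude.
CIF value = FOB price + freight + insurance = 105485.92 + 700.65 + 329.55 = 106516.12
Import duty = 106516.12 × 12% = 12781.93
Buyer bears: freight 700.65 + insurance 329.55 + destination terminal 1323.83 + brokerage 158.91 + delivery 1225.61 + duty 12781.93 = 16520.48
Landed cost = invoice 105485.92 + 16520.48 = 122006.40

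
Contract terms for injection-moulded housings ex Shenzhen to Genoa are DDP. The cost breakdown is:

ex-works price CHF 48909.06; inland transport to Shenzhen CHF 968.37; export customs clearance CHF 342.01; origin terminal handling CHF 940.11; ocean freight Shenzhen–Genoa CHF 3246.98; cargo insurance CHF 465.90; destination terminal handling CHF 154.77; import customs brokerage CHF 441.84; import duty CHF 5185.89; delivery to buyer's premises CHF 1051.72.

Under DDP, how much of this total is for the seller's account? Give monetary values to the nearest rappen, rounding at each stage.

Seller's account: CHF 61706.65

DDP: the seller bears all costs including import duty.
Seller's account: goods 48909.06 + inland to port 968.37 + export clearance 342.01 + origin terminal 940.11 + freight 3246.98 + insurance 465.90 + destination terminal 154.77 + brokerage 441.84 + duty 5185.89 + delivery 1051.72 = 61706.65
Buyer's account: 0.00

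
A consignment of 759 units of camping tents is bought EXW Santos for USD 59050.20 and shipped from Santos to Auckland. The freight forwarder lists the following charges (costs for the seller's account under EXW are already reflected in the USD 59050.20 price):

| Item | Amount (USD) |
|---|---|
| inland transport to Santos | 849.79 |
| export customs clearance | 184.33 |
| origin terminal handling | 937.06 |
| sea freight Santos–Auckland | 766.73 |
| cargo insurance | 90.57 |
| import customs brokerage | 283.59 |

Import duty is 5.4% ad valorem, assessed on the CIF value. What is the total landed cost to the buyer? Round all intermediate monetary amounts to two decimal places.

Total landed cost: USD 65503.72

EXW: the seller makes goods available at their premises; the buyer bears all onward costs.
CIF value = EXW price + inland to port + export clearance + origin terminal + freight + insurance = 59050.20 + 849.79 + 184.33 + 937.06 + 766.73 + 90.57 = 61878.68
Import duty = 61878.68 × 5.4% = 3341.45
Buyer bears: inland to port 849.79 + export clearance 184.33 + origin terminal 937.06 + freight 766.73 + insurance 90.57 + brokerage 283.59 + duty 3341.45 = 6453.52
Landed cost = invoice 59050.20 + 6453.52 = 65503.72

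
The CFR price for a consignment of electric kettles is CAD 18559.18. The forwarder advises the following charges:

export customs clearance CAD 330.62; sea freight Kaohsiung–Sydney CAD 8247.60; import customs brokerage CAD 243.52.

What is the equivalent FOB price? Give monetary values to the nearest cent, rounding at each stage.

Not relevant to the conversion: export clearance — on the seller under both CFR and FOB; already in the CFR price and stays in the FOB price. brokerage — on the buyer under both terms; not part of either seller's price.
From CFR to FOB, the seller no longer bears: freight.
FOB price = 18559.18 − 8247.60 = 10311.58

FOB price: CAD 10311.58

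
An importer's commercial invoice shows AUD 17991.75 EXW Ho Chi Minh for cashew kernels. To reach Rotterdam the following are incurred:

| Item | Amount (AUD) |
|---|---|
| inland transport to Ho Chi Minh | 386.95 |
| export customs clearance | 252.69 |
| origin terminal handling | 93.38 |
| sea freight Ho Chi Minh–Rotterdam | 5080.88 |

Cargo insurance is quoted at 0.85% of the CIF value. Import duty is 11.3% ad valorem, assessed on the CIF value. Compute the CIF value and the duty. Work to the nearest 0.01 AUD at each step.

CIF value: AUD 24009.73; import duty: AUD 2713.10

Let C be the CIF value. C = EXW price + pre-shipment costs + freight + 0.85% × C
C − 0.85% × C = 17991.75 + 386.95 + 252.69 + 93.38 + 5080.88
0.9915 × C = 23805.65
C = 23805.65 / 0.9915 = 24009.73
Insurance premium = 0.85% × 24009.73 = 204.08
Import duty = 24009.73 × 11.3% = 2713.10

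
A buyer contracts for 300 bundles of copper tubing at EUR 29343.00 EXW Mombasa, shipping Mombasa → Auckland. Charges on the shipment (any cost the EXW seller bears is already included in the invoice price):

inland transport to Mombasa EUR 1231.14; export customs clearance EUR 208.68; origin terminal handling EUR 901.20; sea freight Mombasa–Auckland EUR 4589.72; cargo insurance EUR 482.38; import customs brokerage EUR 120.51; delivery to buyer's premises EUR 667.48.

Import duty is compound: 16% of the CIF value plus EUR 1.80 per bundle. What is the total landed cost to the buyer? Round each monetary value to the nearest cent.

Total landed cost: EUR 43965.09

EXW: the seller makes goods available at their premises; the buyer bears all onward costs.
CIF value = EXW price + inland to port + export clearance + origin terminal + freight + insurance = 29343.00 + 1231.14 + 208.68 + 901.20 + 4589.72 + 482.38 = 36756.12
Ad valorem component: 36756.12 × 16% = 5880.98
Specific component: 300 × 1.80 = 540.00
Import duty = 5880.98 + 540.00 = 6420.98
Buyer bears: inland to port 1231.14 + export clearance 208.68 + origin terminal 901.20 + freight 4589.72 + insurance 482.38 + brokerage 120.51 + delivery 667.48 + duty 6420.98 = 14622.09
Landed cost = invoice 29343.00 + 14622.09 = 43965.09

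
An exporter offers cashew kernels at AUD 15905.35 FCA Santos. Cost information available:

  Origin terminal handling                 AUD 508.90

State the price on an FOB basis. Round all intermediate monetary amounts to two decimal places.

From FCA to FOB, the seller additionally bears: origin terminal.
FOB price = 15905.35 + 508.90 = 16414.25

FOB price: AUD 16414.25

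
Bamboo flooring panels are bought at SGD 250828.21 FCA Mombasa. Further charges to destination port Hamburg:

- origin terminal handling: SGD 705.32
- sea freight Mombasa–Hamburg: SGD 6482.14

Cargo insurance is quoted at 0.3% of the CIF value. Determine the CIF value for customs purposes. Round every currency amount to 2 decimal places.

Let C be the CIF value. C = FCA price + pre-shipment costs + freight + 0.3% × C
C − 0.3% × C = 250828.21 + 705.32 + 6482.14
0.997 × C = 258015.67
C = 258015.67 / 0.997 = 258792.05
Insurance premium = 0.3% × 258792.05 = 776.38

CIF value: SGD 258792.05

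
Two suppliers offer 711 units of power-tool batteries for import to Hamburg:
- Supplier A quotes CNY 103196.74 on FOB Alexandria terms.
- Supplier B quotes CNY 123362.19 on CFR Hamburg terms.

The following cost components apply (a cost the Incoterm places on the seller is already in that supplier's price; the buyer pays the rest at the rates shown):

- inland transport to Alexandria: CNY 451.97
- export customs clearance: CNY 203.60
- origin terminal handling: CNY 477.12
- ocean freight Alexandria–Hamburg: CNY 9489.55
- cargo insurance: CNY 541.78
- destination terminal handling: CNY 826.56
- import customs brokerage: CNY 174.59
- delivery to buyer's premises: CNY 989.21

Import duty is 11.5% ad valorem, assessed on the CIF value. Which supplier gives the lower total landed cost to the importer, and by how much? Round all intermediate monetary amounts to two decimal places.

Supplier A (FOB):
CIF value = FOB price + freight + insurance = 103196.74 + 9489.55 + 541.78 = 113228.07
Import duty = 113228.07 × 11.5% = 13021.23
Buyer bears (A): 9489.55 + 541.78 + 826.56 + 174.59 + 989.21 = 12021.69
Landed cost (A) = invoice 103196.74 + 12021.69 + duty 13021.23 = 128239.66
Supplier B (CFR):
CIF value = CFR price + insurance = 123362.19 + 541.78 = 123903.97
Import duty = 123903.97 × 11.5% = 14248.96
Buyer bears (B): 541.78 + 826.56 + 174.59 + 989.21 = 2532.14
Landed cost (B) = invoice 123362.19 + 2532.14 + duty 14248.96 = 140143.29
Difference = |128239.66 − 140143.29| = 11903.63

Supplier A is cheaper by CNY 11903.63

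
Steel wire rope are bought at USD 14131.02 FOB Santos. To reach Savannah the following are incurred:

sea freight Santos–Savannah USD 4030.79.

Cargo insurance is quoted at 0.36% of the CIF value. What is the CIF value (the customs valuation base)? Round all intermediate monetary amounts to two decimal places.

Let C be the CIF value. C = FOB price + freight + 0.36% × C
C − 0.36% × C = 14131.02 + 4030.79
0.9964 × C = 18161.81
C = 18161.81 / 0.9964 = 18227.43
Insurance premium = 0.36% × 18227.43 = 65.62

CIF value: USD 18227.43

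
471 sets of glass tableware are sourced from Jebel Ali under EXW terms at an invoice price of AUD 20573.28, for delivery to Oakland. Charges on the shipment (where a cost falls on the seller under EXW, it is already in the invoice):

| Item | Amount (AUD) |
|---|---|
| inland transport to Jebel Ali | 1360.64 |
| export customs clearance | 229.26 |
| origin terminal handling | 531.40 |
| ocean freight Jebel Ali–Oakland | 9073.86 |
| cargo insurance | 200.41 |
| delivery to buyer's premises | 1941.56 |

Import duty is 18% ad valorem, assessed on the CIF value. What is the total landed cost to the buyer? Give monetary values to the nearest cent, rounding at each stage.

EXW: the seller makes goods available at their premises; the buyer bears all onward costs.
CIF value = EXW price + inland to port + export clearance + origin terminal + freight + insurance = 20573.28 + 1360.64 + 229.26 + 531.40 + 9073.86 + 200.41 = 31968.85
Import duty = 31968.85 × 18% = 5754.39
Buyer bears: inland to port 1360.64 + export clearance 229.26 + origin terminal 531.40 + freight 9073.86 + insurance 200.41 + delivery 1941.56 + duty 5754.39 = 19091.52
Landed cost = invoice 20573.28 + 19091.52 = 39664.80

Total landed cost: AUD 39664.80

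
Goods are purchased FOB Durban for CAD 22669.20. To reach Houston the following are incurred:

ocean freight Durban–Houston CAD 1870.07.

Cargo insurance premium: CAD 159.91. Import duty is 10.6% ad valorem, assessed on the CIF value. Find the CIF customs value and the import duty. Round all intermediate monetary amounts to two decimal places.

CIF = FOB price + freight + insurance
CIF = 22669.20 + 1870.07 + 159.91 = 24699.18
Import duty = 24699.18 × 10.6% = 2618.11

CIF value: CAD 24699.18; import duty: CAD 2618.11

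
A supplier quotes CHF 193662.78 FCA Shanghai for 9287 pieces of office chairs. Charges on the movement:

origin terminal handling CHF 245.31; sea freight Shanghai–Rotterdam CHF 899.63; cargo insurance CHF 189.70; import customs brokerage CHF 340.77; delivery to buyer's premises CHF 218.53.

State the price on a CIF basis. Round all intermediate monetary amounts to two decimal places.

CIF price: CHF 194997.42

Not relevant to the conversion: brokerage, delivery — on the buyer under both terms; not part of either seller's price.
From FCA to CIF, the seller additionally bears: origin terminal, freight, insurance.
CIF price = 193662.78 + 245.31 + 899.63 + 189.70 = 194997.42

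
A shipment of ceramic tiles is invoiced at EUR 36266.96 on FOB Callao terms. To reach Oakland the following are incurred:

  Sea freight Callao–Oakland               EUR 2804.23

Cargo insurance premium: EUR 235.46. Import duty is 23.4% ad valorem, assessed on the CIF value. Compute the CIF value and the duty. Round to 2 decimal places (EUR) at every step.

CIF value: EUR 39306.65; import duty: EUR 9197.76

CIF = FOB price + freight + insurance
CIF = 36266.96 + 2804.23 + 235.46 = 39306.65
Import duty = 39306.65 × 23.4% = 9197.76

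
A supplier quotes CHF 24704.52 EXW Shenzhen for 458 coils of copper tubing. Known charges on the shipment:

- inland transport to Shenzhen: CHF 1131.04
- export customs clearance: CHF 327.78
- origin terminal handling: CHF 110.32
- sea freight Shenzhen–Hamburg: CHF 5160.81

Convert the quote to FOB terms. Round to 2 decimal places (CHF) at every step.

FOB price: CHF 26273.66

Not relevant to the conversion: freight — on the buyer under both terms; not part of either seller's price.
From EXW to FOB, the seller additionally bears: inland to port, export clearance, origin terminal.
FOB price = 24704.52 + 1131.04 + 327.78 + 110.32 = 26273.66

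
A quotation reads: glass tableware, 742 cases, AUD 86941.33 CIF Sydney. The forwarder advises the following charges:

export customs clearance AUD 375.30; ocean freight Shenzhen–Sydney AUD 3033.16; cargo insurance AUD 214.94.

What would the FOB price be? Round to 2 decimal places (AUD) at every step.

FOB price: AUD 83693.23

Not relevant to the conversion: export clearance — on the seller under both CIF and FOB; already in the CIF price and stays in the FOB price.
From CIF to FOB, the seller no longer bears: freight, insurance.
FOB price = 86941.33 − 3033.16 − 214.94 = 83693.23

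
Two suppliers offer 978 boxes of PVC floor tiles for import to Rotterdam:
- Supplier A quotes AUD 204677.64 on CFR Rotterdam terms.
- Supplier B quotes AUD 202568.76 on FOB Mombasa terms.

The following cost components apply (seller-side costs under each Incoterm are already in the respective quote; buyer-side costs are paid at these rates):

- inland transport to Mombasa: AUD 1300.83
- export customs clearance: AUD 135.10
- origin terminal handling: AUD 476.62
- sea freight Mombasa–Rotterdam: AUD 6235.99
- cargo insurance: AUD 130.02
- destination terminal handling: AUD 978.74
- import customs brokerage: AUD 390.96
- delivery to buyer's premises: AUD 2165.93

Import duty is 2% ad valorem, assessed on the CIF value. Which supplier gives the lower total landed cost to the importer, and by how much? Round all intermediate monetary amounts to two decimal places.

Supplier A (CFR):
CIF value = CFR price + insurance = 204677.64 + 130.02 = 204807.66
Import duty = 204807.66 × 2% = 4096.15
Buyer bears (A): 130.02 + 978.74 + 390.96 + 2165.93 = 3665.65
Landed cost (A) = invoice 204677.64 + 3665.65 + duty 4096.15 = 212439.44
Supplier B (FOB):
CIF value = FOB price + freight + insurance = 202568.76 + 6235.99 + 130.02 = 208934.77
Import duty = 208934.77 × 2% = 4178.70
Buyer bears (B): 6235.99 + 130.02 + 978.74 + 390.96 + 2165.93 = 9901.64
Landed cost (B) = invoice 202568.76 + 9901.64 + duty 4178.70 = 216649.10
Difference = |212439.44 − 216649.10| = 4209.66

Supplier A is cheaper by AUD 4209.66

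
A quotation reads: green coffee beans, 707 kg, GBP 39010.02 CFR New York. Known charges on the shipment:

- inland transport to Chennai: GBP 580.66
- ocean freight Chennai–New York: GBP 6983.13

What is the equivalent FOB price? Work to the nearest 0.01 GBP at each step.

Not relevant to the conversion: inland to port — on the seller under both CFR and FOB; already in the CFR price and stays in the FOB price.
From CFR to FOB, the seller no longer bears: freight.
FOB price = 39010.02 − 6983.13 = 32026.89

FOB price: GBP 32026.89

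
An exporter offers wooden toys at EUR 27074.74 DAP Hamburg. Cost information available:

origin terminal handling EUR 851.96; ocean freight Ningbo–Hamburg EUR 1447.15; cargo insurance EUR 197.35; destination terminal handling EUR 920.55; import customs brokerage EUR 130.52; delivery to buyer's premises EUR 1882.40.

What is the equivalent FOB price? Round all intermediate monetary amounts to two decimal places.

Not relevant to the conversion: origin terminal — on the seller under both DAP and FOB; already in the DAP price and stays in the FOB price. brokerage — on the buyer under both terms; not part of either seller's price.
From DAP to FOB, the seller no longer bears: freight, insurance, destination terminal, delivery.
FOB price = 27074.74 − 1447.15 − 197.35 − 920.55 − 1882.40 = 22627.29

FOB price: EUR 22627.29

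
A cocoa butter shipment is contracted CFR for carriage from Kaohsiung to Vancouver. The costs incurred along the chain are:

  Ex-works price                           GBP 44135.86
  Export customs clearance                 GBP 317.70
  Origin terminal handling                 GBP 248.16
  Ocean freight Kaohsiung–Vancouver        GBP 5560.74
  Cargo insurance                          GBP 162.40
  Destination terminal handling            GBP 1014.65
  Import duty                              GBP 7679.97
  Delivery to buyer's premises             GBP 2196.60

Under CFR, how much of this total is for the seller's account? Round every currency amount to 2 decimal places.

Seller's account: GBP 50262.46

CFR: the seller pays costs through ocean freight to the destination port, but not insurance.
Seller's account: goods 44135.86 + export clearance 317.70 + origin terminal 248.16 + freight 5560.74 = 50262.46
Buyer's account: insurance 162.40 + destination terminal 1014.65 + duty 7679.97 + delivery 2196.60 = 11053.62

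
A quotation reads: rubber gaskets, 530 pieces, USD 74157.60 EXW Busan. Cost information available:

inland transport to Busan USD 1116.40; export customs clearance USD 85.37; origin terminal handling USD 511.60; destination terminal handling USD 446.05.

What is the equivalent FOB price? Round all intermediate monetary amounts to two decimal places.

FOB price: USD 75870.97

Not relevant to the conversion: destination terminal — on the buyer under both terms; not part of either seller's price.
From EXW to FOB, the seller additionally bears: inland to port, export clearance, origin terminal.
FOB price = 74157.60 + 1116.40 + 85.37 + 511.60 = 75870.97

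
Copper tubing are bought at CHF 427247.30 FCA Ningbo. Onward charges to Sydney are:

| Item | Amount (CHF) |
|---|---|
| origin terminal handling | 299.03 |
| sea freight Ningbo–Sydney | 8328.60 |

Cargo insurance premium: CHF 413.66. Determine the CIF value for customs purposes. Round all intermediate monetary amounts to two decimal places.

CIF value: CHF 436288.59

CIF = FCA price + pre-shipment costs + freight + insurance
CIF = 427247.30 + 299.03 + 8328.60 + 413.66 = 436288.59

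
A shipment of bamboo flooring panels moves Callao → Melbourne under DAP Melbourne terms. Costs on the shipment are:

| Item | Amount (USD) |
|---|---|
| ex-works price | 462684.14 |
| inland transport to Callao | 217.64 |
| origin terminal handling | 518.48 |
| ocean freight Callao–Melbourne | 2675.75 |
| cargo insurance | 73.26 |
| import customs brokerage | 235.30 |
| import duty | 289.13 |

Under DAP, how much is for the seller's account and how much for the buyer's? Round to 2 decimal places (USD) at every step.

Seller: USD 466169.27; buyer: USD 524.43

DAP: the seller bears all costs to the named destination except import duty and clearance.
Seller's account: goods 462684.14 + inland to port 217.64 + origin terminal 518.48 + freight 2675.75 + insurance 73.26 = 466169.27
Buyer's account: brokerage 235.30 + duty 289.13 = 524.43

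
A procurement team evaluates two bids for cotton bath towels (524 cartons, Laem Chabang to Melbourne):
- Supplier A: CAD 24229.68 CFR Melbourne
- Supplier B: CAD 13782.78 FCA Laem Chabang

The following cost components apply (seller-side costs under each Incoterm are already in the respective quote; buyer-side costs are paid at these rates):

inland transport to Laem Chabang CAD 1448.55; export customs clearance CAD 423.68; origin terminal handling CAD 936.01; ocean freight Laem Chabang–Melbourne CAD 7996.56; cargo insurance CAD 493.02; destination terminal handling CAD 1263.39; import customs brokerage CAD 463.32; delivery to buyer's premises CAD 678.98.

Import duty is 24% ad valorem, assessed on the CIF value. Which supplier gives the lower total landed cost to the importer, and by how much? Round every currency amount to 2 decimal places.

Supplier A (CFR):
CIF value = CFR price + insurance = 24229.68 + 493.02 = 24722.70
Import duty = 24722.70 × 24% = 5933.45
Buyer bears (A): 493.02 + 1263.39 + 463.32 + 678.98 = 2898.71
Landed cost (A) = invoice 24229.68 + 2898.71 + duty 5933.45 = 33061.84
Supplier B (FCA):
CIF value = FCA price + origin terminal + freight + insurance = 13782.78 + 936.01 + 7996.56 + 493.02 = 23208.37
Import duty = 23208.37 × 24% = 5570.01
Buyer bears (B): 936.01 + 7996.56 + 493.02 + 1263.39 + 463.32 + 678.98 = 11831.28
Landed cost (B) = invoice 13782.78 + 11831.28 + duty 5570.01 = 31184.07
Difference = |33061.84 − 31184.07| = 1877.77

Supplier B is cheaper by CAD 1877.77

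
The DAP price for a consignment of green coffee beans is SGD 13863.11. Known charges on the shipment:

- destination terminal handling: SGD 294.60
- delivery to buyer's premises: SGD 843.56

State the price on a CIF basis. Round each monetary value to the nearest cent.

CIF price: SGD 12724.95

From DAP to CIF, the seller no longer bears: destination terminal, delivery.
CIF price = 13863.11 − 294.60 − 843.56 = 12724.95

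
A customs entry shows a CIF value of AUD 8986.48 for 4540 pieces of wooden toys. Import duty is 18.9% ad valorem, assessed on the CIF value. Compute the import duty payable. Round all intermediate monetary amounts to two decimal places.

Import duty = 8986.48 × 18.9% = 1698.44

Import duty: AUD 1698.44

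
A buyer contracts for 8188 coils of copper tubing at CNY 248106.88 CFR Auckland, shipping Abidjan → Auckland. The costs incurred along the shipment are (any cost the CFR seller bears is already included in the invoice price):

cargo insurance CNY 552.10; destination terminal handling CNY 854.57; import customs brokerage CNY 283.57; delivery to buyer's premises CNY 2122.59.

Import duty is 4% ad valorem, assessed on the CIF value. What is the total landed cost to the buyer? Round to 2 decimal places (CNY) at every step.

Total landed cost: CNY 261866.07

CFR: the seller pays costs through ocean freight to the destination port, but not insurance.
CIF value = CFR price + insurance = 248106.88 + 552.10 = 248658.98
Import duty = 248658.98 × 4% = 9946.36
Buyer bears: insurance 552.10 + destination terminal 854.57 + brokerage 283.57 + delivery 2122.59 + duty 9946.36 = 13759.19
Landed cost = invoice 248106.88 + 13759.19 = 261866.07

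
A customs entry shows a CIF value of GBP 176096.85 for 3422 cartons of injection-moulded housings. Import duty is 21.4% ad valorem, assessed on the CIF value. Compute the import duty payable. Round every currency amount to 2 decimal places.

Import duty: GBP 37684.73

Import duty = 176096.85 × 21.4% = 37684.73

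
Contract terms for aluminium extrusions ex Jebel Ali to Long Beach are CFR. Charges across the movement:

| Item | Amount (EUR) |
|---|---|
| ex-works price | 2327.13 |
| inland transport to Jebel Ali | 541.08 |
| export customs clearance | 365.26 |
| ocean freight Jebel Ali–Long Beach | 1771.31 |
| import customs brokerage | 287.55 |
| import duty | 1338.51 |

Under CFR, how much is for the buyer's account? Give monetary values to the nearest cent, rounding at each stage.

CFR: the seller pays costs through ocean freight to the destination port, but not insurance.
Seller's account: goods 2327.13 + inland to port 541.08 + export clearance 365.26 + freight 1771.31 = 5004.78
Buyer's account: brokerage 287.55 + duty 1338.51 = 1626.06

Buyer's account: EUR 1626.06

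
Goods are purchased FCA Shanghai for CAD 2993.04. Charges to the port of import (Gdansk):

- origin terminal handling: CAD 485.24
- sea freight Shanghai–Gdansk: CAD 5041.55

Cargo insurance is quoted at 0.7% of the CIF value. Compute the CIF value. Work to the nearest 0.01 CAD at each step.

CIF value: CAD 8579.89

Let C be the CIF value. C = FCA price + pre-shipment costs + freight + 0.7% × C
C − 0.7% × C = 2993.04 + 485.24 + 5041.55
0.993 × C = 8519.83
C = 8519.83 / 0.993 = 8579.89
Insurance premium = 0.7% × 8579.89 = 60.06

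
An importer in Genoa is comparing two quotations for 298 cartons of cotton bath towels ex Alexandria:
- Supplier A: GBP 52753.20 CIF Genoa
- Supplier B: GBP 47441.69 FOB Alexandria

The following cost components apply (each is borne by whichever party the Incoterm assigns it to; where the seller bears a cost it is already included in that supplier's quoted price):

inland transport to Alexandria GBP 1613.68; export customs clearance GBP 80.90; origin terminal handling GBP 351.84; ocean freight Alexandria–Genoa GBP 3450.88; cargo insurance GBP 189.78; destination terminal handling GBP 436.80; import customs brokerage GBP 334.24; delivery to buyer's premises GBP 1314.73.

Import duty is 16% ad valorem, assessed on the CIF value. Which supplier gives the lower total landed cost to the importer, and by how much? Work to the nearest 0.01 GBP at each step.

Supplier A (CIF):
The CIF price already equals the CIF value: 52753.20
Import duty = 52753.20 × 16% = 8440.51
Buyer bears (A): 436.80 + 334.24 + 1314.73 = 2085.77
Landed cost (A) = invoice 52753.20 + 2085.77 + duty 8440.51 = 63279.48
Supplier B (FOB):
CIF value = FOB price + freight + insurance = 47441.69 + 3450.88 + 189.78 = 51082.35
Import duty = 51082.35 × 16% = 8173.18
Buyer bears (B): 3450.88 + 189.78 + 436.80 + 334.24 + 1314.73 = 5726.43
Landed cost (B) = invoice 47441.69 + 5726.43 + duty 8173.18 = 61341.30
Difference = |63279.48 − 61341.30| = 1938.18

Supplier B is cheaper by GBP 1938.18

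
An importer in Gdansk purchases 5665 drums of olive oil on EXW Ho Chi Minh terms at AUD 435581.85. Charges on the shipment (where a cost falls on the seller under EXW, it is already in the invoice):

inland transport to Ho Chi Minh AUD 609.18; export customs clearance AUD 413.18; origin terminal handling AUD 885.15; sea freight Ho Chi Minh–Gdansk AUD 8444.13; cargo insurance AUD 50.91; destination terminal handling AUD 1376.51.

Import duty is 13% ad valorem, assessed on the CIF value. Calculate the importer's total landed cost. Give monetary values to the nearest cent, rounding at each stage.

Total landed cost: AUD 505338.88

EXW: the seller makes goods available at their premises; the buyer bears all onward costs.
CIF value = EXW price + inland to port + export clearance + origin terminal + freight + insurance = 435581.85 + 609.18 + 413.18 + 885.15 + 8444.13 + 50.91 = 445984.40
Import duty = 445984.40 × 13% = 57977.97
Buyer bears: inland to port 609.18 + export clearance 413.18 + origin terminal 885.15 + freight 8444.13 + insurance 50.91 + destination terminal 1376.51 + duty 57977.97 = 69757.03
Landed cost = invoice 435581.85 + 69757.03 = 505338.88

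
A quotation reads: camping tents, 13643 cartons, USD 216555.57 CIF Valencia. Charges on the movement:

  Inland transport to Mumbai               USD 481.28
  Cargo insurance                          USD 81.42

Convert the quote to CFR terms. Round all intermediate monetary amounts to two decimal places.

Not relevant to the conversion: inland to port — on the seller under both CIF and CFR; already in the CIF price and stays in the CFR price.
From CIF to CFR, the seller no longer bears: insurance.
CFR price = 216555.57 − 81.42 = 216474.15

CFR price: USD 216474.15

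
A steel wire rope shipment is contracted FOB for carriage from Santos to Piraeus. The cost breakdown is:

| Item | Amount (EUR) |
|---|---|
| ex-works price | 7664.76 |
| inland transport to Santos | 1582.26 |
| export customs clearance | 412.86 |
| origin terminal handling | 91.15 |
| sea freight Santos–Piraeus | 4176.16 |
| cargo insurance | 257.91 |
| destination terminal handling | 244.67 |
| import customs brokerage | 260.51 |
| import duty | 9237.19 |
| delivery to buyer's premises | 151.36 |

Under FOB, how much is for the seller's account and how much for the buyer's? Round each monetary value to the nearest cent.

FOB: the seller bears costs until goods are on board at the origin port; the buyer bears freight, insurance and all costs thereafter.
Seller's account: goods 7664.76 + inland to port 1582.26 + export clearance 412.86 + origin terminal 91.15 = 9751.03
Buyer's account: freight 4176.16 + insurance 257.91 + destination terminal 244.67 + brokerage 260.51 + duty 9237.19 + delivery 151.36 = 14327.80

Seller: EUR 9751.03; buyer: EUR 14327.80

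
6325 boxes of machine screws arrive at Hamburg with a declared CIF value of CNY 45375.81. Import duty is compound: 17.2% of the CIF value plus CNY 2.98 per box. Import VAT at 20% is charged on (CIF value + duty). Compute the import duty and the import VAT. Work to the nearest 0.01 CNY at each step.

Ad valorem component: 45375.81 × 17.2% = 7804.64
Specific component: 6325 × 2.98 = 18848.50
Import duty = 7804.64 + 18848.50 = 26653.14
VAT base = CIF + duty = 45375.81 + 26653.14 = 72028.95
Import VAT = 72028.95 × 20% = 14405.79

Import duty: CNY 26653.14; import VAT: CNY 14405.79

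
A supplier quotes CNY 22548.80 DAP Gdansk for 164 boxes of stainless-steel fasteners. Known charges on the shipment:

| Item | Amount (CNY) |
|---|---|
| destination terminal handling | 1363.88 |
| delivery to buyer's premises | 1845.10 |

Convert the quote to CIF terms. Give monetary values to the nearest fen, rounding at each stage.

From DAP to CIF, the seller no longer bears: destination terminal, delivery.
CIF price = 22548.80 − 1363.88 − 1845.10 = 19339.82

CIF price: CNY 19339.82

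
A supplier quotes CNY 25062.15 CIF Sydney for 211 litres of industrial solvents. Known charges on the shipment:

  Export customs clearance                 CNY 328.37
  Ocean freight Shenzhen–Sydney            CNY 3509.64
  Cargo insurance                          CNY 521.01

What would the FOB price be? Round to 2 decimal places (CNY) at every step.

FOB price: CNY 21031.50

Not relevant to the conversion: export clearance — on the seller under both CIF and FOB; already in the CIF price and stays in the FOB price.
From CIF to FOB, the seller no longer bears: freight, insurance.
FOB price = 25062.15 − 3509.64 − 521.01 = 21031.50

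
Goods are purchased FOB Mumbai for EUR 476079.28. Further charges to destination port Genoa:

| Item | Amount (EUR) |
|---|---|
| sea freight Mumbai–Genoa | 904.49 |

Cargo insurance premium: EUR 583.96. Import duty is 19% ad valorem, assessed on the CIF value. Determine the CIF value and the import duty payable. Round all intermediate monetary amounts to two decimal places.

CIF = FOB price + freight + insurance
CIF = 476079.28 + 904.49 + 583.96 = 477567.73
Import duty = 477567.73 × 19% = 90737.87

CIF value: EUR 477567.73; import duty: EUR 90737.87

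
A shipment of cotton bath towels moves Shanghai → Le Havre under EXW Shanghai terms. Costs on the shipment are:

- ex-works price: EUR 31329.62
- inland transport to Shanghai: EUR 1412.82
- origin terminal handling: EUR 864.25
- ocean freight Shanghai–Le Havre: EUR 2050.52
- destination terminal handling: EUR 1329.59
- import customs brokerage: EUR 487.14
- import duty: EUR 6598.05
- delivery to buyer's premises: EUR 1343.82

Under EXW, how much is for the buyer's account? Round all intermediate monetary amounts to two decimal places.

Buyer's account: EUR 14086.19

EXW: the seller makes goods available at their premises; the buyer bears all onward costs.
Seller's account: goods 31329.62 = 31329.62
Buyer's account: inland to port 1412.82 + origin terminal 864.25 + freight 2050.52 + destination terminal 1329.59 + brokerage 487.14 + duty 6598.05 + delivery 1343.82 = 14086.19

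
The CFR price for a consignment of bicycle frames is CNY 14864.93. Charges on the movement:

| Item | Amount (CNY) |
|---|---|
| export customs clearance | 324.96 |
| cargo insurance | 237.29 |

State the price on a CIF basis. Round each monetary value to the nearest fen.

CIF price: CNY 15102.22

Not relevant to the conversion: export clearance — on the seller under both CFR and CIF; already in the CFR price and stays in the CIF price.
From CFR to CIF, the seller additionally bears: insurance.
CIF price = 14864.93 + 237.29 = 15102.22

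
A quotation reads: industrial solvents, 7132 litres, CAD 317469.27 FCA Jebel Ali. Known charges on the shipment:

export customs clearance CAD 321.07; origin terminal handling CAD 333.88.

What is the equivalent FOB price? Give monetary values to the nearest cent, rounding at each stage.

FOB price: CAD 317803.15

Not relevant to the conversion: export clearance — on the seller under both FCA and FOB; already in the FCA price and stays in the FOB price.
From FCA to FOB, the seller additionally bears: origin terminal.
FOB price = 317469.27 + 333.88 = 317803.15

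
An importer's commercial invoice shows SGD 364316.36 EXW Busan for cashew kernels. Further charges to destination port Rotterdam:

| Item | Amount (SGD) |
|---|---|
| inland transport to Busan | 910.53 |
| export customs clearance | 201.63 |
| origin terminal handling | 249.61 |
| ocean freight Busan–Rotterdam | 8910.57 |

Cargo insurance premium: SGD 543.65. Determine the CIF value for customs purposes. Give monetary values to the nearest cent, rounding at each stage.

CIF value: SGD 375132.35

CIF = EXW price + pre-shipment costs + freight + insurance
CIF = 364316.36 + 910.53 + 201.63 + 249.61 + 8910.57 + 543.65 = 375132.35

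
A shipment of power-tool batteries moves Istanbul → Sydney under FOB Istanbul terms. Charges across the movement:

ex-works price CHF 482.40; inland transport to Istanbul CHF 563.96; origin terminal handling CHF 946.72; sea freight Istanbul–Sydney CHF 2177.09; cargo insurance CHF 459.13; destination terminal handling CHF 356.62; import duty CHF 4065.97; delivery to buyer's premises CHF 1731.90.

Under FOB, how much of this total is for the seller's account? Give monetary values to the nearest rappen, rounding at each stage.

FOB: the seller bears costs until goods are on board at the origin port; the buyer bears freight, insurance and all costs thereafter.
Seller's account: goods 482.40 + inland to port 563.96 + origin terminal 946.72 = 1993.08
Buyer's account: freight 2177.09 + insurance 459.13 + destination terminal 356.62 + duty 4065.97 + delivery 1731.90 = 8790.71

Seller's account: CHF 1993.08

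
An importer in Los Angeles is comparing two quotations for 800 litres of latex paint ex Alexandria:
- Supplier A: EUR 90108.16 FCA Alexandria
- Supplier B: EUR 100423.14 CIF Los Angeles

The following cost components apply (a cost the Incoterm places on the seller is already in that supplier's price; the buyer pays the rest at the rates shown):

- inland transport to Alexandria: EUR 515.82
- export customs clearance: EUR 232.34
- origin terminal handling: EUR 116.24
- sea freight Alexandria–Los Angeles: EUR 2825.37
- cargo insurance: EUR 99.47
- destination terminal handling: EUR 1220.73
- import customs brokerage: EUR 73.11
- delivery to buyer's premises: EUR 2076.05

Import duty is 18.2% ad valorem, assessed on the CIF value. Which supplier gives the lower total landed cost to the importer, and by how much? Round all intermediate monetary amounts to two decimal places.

Supplier A is cheaper by EUR 8597.75

Supplier A (FCA):
CIF value = FCA price + origin terminal + freight + insurance = 90108.16 + 116.24 + 2825.37 + 99.47 = 93149.24
Import duty = 93149.24 × 18.2% = 16953.16
Buyer bears (A): 116.24 + 2825.37 + 99.47 + 1220.73 + 73.11 + 2076.05 = 6410.97
Landed cost (A) = invoice 90108.16 + 6410.97 + duty 16953.16 = 113472.29
Supplier B (CIF):
The CIF price already equals the CIF value: 100423.14
Import duty = 100423.14 × 18.2% = 18277.01
Buyer bears (B): 1220.73 + 73.11 + 2076.05 = 3369.89
Landed cost (B) = invoice 100423.14 + 3369.89 + duty 18277.01 = 122070.04
Difference = |113472.29 − 122070.04| = 8597.75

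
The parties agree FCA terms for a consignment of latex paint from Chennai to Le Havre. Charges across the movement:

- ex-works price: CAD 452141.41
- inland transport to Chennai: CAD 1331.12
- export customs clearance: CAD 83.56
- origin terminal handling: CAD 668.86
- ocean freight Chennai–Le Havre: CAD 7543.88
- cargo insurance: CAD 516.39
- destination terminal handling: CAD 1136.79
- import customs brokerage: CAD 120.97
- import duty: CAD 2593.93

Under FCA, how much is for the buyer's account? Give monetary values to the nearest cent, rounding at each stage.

FCA: the seller delivers export-cleared goods to the carrier; the buyer bears costs from that point.
Seller's account: goods 452141.41 + inland to port 1331.12 + export clearance 83.56 = 453556.09
Buyer's account: origin terminal 668.86 + freight 7543.88 + insurance 516.39 + destination terminal 1136.79 + brokerage 120.97 + duty 2593.93 = 12580.82

Buyer's account: CAD 12580.82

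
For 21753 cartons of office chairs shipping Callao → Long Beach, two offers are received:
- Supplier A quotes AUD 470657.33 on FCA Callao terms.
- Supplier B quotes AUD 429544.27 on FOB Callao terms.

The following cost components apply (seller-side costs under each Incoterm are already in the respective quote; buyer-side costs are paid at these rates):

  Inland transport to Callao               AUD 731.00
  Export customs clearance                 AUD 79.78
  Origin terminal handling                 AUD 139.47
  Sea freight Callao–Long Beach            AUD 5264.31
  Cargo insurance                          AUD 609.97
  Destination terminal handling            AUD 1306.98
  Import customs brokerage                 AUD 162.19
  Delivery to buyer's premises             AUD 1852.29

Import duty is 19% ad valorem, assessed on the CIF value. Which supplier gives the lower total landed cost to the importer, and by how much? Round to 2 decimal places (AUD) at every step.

Supplier A (FCA):
CIF value = FCA price + origin terminal + freight + insurance = 470657.33 + 139.47 + 5264.31 + 609.97 = 476671.08
Import duty = 476671.08 × 19% = 90567.51
Buyer bears (A): 139.47 + 5264.31 + 609.97 + 1306.98 + 162.19 + 1852.29 = 9335.21
Landed cost (A) = invoice 470657.33 + 9335.21 + duty 90567.51 = 570560.05
Supplier B (FOB):
CIF value = FOB price + freight + insurance = 429544.27 + 5264.31 + 609.97 = 435418.55
Import duty = 435418.55 × 19% = 82729.52
Buyer bears (B): 5264.31 + 609.97 + 1306.98 + 162.19 + 1852.29 = 9195.74
Landed cost (B) = invoice 429544.27 + 9195.74 + duty 82729.52 = 521469.53
Difference = |570560.05 − 521469.53| = 49090.52

Supplier B is cheaper by AUD 49090.52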